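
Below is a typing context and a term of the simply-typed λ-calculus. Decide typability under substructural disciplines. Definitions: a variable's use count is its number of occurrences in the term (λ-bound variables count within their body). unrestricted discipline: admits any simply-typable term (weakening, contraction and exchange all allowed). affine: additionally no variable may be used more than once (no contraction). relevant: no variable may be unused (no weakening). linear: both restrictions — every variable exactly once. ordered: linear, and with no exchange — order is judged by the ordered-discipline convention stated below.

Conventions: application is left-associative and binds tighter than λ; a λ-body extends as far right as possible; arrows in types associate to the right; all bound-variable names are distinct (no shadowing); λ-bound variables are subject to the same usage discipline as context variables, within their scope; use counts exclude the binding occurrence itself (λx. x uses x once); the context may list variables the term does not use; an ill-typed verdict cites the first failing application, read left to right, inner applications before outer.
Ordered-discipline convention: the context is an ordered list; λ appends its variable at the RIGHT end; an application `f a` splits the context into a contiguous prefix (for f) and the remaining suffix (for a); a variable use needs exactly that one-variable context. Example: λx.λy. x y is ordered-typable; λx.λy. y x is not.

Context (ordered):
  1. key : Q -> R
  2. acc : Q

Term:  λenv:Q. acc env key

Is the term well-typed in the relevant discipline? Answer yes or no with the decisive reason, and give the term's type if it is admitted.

no — a type mismatch blocks all five
usage: key: 1; acc: 1; env (bound): 1
use order (left to right): acc, env, key
typing: ill-typed: non-arrow in function slot: Q
summary: ordered ✗ | linear ✗ | affine ✗ | relevant ✗ | unrestricted ✗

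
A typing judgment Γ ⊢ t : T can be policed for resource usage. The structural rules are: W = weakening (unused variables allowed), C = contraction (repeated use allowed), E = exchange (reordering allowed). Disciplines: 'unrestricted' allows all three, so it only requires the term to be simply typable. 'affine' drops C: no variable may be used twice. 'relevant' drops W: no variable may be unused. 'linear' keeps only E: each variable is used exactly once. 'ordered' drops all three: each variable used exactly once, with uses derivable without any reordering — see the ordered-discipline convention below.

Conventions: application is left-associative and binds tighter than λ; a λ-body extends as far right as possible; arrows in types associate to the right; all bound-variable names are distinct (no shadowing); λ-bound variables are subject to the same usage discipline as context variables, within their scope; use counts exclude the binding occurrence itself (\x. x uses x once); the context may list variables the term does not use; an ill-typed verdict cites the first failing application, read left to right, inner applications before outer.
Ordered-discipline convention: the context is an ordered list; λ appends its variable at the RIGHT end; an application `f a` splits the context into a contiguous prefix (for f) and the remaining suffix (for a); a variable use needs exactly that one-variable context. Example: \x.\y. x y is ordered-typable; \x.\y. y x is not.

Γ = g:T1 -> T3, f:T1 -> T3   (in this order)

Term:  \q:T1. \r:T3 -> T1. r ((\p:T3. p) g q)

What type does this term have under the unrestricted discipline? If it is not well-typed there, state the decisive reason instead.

not well-typed under unrestricted — not simply typable
counts: g: 1×; f: 0×; q [bound]: 1×; r [bound]: 1×; p [bound]: 1×
left-to-right use order: r, p, g, q
typing: ill-typed: an application expects T3 but receives T1 -> T3
summary: ordered ✗, linear ✗, affine ✗, relevant ✗, unrestricted ✗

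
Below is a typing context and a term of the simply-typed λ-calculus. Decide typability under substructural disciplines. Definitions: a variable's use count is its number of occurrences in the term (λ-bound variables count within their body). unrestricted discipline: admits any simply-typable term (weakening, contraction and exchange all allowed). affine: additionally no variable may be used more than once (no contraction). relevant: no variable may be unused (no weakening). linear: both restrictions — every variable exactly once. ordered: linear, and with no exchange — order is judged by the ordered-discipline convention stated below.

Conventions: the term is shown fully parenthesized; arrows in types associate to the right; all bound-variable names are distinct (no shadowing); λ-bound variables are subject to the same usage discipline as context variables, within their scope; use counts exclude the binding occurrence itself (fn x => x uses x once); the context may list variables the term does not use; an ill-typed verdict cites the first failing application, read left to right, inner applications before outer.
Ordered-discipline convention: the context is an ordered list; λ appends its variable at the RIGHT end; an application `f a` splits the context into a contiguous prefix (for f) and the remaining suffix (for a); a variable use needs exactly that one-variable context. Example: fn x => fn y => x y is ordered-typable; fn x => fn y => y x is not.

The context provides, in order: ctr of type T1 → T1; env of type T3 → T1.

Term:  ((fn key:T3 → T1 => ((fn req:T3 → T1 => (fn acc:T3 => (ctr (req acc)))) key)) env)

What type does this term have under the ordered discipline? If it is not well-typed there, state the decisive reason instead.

term : T3 → T1
usage: ctr=1, env=1, key (bound)=1, req (bound)=1, acc (bound)=1
order of uses: ctr, req, acc, key, env
typing: well-typed at T3 → T1
across the five disciplines: ordered ✓ | linear ✓ | affine ✓ | relevant ✓ | unrestricted ✓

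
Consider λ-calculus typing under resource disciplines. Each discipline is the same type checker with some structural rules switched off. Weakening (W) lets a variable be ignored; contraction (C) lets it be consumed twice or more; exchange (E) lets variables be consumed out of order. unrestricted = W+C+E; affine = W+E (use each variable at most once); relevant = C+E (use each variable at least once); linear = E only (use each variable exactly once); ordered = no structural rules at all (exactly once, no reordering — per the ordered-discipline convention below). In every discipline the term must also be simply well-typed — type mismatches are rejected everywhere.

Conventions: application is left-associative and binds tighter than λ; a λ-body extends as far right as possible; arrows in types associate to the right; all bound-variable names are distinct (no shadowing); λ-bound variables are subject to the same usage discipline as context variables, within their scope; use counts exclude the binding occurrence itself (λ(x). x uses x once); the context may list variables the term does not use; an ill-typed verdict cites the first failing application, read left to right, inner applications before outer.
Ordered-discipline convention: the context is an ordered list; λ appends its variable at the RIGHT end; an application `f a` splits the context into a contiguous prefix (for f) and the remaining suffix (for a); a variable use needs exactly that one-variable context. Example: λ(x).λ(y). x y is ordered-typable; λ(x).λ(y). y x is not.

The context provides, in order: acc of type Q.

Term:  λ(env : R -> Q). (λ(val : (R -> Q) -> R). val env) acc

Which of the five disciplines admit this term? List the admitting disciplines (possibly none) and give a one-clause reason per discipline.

accepted by: none
use counts: acc=1; env (bound)=1; val (bound)=1
uses in reading order: val, env, acc
typing: ill-typed: an application expects (R -> Q) -> R but receives Q
ordered ✗ (a type mismatch blocks all five)
linear ✗ (the type mismatch rejects it)
affine ✗ (not simply typable)
relevant ✗ (fails simple typing)
unrestricted ✗ (a type mismatch blocks all five)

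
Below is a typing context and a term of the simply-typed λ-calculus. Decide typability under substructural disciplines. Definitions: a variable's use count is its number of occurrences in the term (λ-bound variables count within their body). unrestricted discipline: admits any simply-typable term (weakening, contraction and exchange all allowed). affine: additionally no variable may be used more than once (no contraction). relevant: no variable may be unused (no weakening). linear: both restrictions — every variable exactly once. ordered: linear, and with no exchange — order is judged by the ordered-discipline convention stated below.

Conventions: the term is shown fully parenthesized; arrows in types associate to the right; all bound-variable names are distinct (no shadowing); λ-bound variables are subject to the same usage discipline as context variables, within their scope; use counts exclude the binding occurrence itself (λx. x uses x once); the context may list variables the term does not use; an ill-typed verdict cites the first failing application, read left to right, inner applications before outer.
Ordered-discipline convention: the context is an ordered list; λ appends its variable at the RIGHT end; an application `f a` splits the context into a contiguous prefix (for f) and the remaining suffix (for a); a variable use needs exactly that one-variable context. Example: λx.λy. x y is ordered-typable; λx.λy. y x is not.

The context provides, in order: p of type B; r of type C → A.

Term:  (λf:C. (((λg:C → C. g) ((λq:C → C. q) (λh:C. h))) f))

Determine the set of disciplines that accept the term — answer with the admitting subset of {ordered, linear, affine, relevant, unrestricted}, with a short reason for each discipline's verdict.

admitted in: affine, unrestricted
counts: p=0, r=0, f (bound)=1, g (bound)=1, q (bound)=1, h (bound)=1
use order (left to right): g, q, h, f
typing: well-typed — term : C → C
ordered: ✗ — p, r never used (weakening)
linear: ✗ — p, r never used (weakening)
affine: ✓ — p, r, f, g, q, h: no repeats, contraction unneeded
relevant: ✗ — p, r never used (weakening)
unrestricted: ✓ — simply typable at C → C; W, C, E all held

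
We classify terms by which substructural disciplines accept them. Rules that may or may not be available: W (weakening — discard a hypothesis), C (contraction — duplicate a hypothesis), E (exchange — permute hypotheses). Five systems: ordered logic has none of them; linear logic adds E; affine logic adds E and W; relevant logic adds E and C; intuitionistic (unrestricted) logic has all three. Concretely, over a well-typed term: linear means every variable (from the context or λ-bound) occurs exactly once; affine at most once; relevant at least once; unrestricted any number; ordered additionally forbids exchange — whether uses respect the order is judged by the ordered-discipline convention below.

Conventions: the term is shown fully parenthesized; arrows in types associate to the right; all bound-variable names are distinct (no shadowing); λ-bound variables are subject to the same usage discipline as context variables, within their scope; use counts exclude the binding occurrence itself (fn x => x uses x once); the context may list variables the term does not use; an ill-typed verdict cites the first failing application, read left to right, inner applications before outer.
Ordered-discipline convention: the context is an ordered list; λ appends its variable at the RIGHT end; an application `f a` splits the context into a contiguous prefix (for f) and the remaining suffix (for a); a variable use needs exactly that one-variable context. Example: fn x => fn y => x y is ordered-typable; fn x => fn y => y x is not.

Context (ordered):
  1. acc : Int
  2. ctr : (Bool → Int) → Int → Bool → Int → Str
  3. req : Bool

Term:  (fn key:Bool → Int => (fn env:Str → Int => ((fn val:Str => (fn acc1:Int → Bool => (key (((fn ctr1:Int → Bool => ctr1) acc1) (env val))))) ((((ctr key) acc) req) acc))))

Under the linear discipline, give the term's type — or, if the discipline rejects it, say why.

not well-typed under linear — needs contraction — acc ×2, key ×2
usage: acc ×2; ctr ×1; req ×1; key (λ-bound) ×2; env (λ-bound) ×1; val (λ-bound) ×1; acc1 (λ-bound) ×1; ctr1 (λ-bound) ×1
use order (left to right): key, ctr1, acc1, env, val, ctr, key, acc, req, acc
typing: well-typed at (Bool → Int) → (Str → Int) → (Int → Bool) → Int
all disciplines: ordered ✗ | linear ✗ | affine ✗ | relevant ✓ | unrestricted ✓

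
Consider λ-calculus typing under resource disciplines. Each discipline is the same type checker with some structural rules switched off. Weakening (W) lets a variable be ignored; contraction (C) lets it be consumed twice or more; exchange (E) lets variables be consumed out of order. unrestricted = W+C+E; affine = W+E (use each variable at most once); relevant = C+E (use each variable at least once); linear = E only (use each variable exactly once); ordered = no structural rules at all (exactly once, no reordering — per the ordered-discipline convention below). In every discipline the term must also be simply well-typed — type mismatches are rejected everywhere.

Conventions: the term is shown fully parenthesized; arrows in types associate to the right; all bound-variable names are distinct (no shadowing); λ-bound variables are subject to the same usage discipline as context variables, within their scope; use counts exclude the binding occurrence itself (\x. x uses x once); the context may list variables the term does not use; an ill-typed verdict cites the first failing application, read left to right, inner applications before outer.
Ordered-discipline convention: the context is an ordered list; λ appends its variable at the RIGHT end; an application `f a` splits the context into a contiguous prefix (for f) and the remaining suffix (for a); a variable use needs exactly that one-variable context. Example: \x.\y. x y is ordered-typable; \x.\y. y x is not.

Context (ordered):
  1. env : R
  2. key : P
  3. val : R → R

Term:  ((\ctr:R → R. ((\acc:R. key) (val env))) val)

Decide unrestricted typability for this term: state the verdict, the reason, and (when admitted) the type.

yes — type-checks (P) and nothing is barred; term : P
counts: env: 1×; key: 1×; val: 2×; ctr (λ-bound): 0×; acc (λ-bound): 0×
use order (left to right): key, val, env, val
typing: well-typed at P
across the five disciplines: ordered ✗ | linear ✗ | affine ✗ | relevant ✗ | unrestricted ✓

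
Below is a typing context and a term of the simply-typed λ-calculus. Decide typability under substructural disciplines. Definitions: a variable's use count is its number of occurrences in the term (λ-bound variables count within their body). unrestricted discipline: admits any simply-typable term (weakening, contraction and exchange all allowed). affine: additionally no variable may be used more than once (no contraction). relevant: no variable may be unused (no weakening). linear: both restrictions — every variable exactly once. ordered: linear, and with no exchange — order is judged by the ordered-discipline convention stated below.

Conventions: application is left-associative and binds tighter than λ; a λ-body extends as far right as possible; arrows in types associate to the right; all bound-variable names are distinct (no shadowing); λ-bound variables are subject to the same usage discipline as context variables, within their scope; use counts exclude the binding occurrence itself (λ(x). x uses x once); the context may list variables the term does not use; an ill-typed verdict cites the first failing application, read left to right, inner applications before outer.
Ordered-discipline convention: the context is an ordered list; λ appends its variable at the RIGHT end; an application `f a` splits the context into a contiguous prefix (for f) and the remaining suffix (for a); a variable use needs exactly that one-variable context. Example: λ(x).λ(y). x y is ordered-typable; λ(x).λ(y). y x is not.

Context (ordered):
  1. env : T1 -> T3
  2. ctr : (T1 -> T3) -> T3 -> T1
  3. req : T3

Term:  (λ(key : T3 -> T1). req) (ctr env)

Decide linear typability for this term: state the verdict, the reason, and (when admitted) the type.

no — unused: key — weakening required
counts: env ×1, ctr ×1, req ×1, key (bound) ×0
uses in reading order: req, ctr, env
typing: ✓ — T3
all disciplines: ordered ✗, linear ✗, affine ✓, relevant ✗, unrestricted ✓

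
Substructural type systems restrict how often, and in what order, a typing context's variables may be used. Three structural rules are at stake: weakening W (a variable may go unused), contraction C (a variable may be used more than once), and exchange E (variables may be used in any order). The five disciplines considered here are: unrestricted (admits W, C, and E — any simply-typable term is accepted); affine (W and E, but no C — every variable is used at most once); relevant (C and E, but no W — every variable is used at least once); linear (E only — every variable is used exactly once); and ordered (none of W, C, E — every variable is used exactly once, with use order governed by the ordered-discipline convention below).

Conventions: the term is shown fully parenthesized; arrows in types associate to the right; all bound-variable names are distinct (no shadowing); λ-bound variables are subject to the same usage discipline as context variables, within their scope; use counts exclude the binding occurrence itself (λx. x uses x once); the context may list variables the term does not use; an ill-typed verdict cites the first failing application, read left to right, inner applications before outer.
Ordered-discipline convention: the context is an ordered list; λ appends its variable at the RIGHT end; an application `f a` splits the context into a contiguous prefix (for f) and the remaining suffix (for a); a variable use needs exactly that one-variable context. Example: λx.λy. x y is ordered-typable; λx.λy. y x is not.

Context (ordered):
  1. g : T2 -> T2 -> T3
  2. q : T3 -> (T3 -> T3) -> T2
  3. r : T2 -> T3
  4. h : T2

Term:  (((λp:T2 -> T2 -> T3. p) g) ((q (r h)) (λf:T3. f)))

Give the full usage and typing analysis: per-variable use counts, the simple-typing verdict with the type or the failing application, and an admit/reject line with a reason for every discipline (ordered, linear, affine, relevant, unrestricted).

counts: g ×1, q ×1, r ×1, h ×1, p (λ-bound) ×1, f (λ-bound) ×1
order of uses: p, g, q, r, h, f
typing: ✓ — T2 -> T3
ordered ✓ (g, q, r, h, p, f once each; derivable with no W/C/E)
linear ✓ (g, q, r, h, p, f: one use apiece)
affine ✓ (at most one use each (g, q, r, h, p, f))
relevant ✓ (none of g, q, r, h, p, f goes unused)
unrestricted ✓ (typability at T2 -> T3 is all that's needed)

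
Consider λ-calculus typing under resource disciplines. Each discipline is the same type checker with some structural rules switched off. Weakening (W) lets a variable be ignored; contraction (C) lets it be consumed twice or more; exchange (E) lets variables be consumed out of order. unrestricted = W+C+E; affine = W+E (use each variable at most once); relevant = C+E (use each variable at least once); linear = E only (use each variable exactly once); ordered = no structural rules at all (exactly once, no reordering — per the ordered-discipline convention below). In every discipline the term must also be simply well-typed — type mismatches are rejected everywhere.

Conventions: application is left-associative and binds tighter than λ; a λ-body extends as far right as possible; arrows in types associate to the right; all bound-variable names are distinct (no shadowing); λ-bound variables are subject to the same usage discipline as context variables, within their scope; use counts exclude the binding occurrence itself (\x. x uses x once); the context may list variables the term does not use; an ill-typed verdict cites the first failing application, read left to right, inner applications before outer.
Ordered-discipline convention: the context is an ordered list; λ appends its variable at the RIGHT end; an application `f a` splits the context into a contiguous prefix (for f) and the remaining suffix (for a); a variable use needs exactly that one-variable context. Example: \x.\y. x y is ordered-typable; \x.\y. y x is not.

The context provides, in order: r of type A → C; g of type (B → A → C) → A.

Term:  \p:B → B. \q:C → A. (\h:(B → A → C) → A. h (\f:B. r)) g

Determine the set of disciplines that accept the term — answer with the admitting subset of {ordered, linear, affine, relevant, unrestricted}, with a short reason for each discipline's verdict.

admitted by: affine, unrestricted
usage: r: 1×; g: 1×; p (λ-bound): 0×; q (λ-bound): 0×; h (λ-bound): 1×; f (λ-bound): 0×
use order (left to right): h, r, g
typing: the term checks, with type (B → B) → (C → A) → A
ordered ✗ (unused: p, q, f — weakening required)
linear ✗ (unused: p, q, f — weakening required)
affine ✓ (at most one use each (r, g, p, q, h, f))
relevant ✗ (unused: p, q, f — weakening required)
unrestricted ✓ (simply typable at (B → B) → (C → A) → A; W, C, E all held)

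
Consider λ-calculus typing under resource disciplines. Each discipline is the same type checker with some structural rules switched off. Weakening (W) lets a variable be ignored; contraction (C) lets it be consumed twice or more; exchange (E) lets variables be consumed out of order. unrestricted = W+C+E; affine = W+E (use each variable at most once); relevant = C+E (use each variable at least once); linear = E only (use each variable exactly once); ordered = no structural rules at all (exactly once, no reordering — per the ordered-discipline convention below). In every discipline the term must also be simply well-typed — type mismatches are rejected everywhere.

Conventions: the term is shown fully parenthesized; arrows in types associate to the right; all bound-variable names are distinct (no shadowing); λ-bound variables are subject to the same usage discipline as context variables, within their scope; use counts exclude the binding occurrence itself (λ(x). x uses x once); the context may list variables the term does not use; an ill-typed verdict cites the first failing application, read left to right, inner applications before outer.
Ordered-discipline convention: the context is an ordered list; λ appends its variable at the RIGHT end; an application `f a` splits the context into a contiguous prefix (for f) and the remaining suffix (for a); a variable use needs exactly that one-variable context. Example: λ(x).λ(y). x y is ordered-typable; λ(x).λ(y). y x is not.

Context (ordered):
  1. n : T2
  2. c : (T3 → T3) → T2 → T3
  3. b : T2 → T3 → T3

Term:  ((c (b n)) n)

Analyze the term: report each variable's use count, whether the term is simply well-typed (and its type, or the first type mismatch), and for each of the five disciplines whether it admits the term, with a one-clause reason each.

use counts: n: 2×, c: 1×, b: 1×
use order (left to right): c, b, n, n
typing: well-typed at T3
ordered: ✗ — needs contraction — n ×2
linear: ✗ — needs contraction — n ×2
affine: ✗ — needs contraction — n ×2
relevant: ✓ — every one of n, c, b appears
unrestricted: ✓ — simply typable at T3; W, C, E all held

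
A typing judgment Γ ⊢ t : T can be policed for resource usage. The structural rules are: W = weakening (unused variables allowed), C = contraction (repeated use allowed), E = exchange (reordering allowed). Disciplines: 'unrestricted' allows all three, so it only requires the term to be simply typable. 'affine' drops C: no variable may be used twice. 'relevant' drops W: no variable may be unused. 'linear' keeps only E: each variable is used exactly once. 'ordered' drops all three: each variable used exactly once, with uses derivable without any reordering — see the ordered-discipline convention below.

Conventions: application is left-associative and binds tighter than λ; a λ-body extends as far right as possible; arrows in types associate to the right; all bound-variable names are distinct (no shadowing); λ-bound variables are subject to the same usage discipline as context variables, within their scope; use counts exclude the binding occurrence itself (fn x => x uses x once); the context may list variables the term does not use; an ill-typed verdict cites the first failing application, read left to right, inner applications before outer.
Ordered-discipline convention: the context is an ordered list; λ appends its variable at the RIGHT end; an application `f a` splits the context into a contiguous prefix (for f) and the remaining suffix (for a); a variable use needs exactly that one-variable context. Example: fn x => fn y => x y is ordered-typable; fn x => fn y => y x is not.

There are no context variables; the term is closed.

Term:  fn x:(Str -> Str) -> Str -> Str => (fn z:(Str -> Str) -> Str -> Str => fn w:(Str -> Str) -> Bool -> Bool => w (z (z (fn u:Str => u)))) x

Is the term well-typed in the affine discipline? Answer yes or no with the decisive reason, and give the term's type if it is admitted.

no — uses contraction: z ×2
counts: x (bound): 1×; z (bound): 2×; w (bound): 1×; u (bound): 1×
order of uses: w, z, z, u, x
typing: the term checks, with type ((Str -> Str) -> Str -> Str) -> ((Str -> Str) -> Bool -> Bool) -> Bool -> Bool
per-discipline verdicts: ordered ✗; linear ✗; affine ✗; relevant ✓; unrestricted ✓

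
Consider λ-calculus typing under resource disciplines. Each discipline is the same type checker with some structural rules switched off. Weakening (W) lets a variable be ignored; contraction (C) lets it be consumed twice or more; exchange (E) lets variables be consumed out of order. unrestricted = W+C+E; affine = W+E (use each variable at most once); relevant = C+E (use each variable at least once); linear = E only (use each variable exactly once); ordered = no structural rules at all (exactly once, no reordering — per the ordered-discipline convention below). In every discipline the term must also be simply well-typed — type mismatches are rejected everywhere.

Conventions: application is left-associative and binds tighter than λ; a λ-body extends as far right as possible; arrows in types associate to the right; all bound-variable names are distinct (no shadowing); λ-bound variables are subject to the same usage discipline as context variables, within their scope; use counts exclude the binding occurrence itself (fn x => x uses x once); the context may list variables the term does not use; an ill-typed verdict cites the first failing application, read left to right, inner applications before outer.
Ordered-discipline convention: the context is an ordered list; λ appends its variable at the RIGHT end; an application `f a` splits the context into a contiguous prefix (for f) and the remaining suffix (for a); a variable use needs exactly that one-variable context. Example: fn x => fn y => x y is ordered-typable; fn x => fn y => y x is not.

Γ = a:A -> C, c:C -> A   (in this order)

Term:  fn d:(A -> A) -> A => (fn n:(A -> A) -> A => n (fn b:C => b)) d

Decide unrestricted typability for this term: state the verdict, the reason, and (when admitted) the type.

no — a type mismatch blocks all five
counts: a=0, c=0, d (bound)=1, n (bound)=1, b (bound)=1
order of uses: n, b, d
typing: ill-typed: argument of type C -> C where A -> A is required
per-discipline verdicts: ordered ✗, linear ✗, affine ✗, relevant ✗, unrestricted ✗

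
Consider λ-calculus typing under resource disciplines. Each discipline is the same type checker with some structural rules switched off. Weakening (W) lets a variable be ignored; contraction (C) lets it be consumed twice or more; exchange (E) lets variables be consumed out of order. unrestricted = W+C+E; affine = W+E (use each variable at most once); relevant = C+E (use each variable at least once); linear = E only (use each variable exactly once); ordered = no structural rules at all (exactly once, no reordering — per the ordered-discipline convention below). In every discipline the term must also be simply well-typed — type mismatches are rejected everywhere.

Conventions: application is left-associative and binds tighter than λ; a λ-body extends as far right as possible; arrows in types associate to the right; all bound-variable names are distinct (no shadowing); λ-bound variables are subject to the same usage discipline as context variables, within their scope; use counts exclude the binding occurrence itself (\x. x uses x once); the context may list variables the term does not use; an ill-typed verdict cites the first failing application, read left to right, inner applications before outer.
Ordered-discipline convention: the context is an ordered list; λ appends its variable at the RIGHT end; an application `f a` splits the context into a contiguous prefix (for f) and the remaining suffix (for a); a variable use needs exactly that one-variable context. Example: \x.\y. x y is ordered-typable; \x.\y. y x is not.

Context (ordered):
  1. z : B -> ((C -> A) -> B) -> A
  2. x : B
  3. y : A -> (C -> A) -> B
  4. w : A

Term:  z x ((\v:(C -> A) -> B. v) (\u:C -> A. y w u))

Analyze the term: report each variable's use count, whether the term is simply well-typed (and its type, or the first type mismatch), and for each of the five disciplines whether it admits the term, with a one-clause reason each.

use counts: z: 1; x: 1; y: 1; w: 1; v (λ-bound): 1; u (λ-bound): 1
left-to-right use order: z, x, v, y, w, u
typing: well-typed — term : A
ordered ✓ (one use each (z, x, y, w, v, u); ordered split holds)
linear ✓ (exactly-once usage across z, x, y, w, v, u)
affine ✓ (at most one use each (z, x, y, w, v, u))
relevant ✓ (every one of z, x, y, w, v, u appears)
unrestricted ✓ (type-checks (A) and nothing is barred)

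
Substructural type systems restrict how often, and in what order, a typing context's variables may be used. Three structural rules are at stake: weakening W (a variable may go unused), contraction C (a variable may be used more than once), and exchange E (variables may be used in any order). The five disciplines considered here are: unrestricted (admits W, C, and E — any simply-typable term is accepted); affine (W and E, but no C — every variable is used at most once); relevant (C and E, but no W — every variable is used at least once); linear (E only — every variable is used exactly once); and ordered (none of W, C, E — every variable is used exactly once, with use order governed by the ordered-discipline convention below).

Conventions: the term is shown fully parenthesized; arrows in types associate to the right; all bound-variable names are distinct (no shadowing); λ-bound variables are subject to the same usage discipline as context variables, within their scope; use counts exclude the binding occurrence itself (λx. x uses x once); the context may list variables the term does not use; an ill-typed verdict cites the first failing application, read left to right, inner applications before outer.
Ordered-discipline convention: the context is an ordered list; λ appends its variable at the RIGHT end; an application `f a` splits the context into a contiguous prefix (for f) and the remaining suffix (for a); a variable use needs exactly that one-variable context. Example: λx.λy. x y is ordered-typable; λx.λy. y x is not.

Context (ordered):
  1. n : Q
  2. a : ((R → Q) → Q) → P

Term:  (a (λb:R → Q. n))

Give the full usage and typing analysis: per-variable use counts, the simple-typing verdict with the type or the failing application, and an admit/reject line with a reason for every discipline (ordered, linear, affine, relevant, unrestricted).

counts: n ×1; a ×1; b (bound) ×0
use order (left to right): a, n
typing: the term checks, with type P
ordered: ✗, unused: b — weakening required
linear: ✗, unused: b — weakening required
affine: ✓, n, a, b: no repeats, contraction unneeded
relevant: ✗, unused: b — weakening required
unrestricted: ✓, typability at P is all that's needed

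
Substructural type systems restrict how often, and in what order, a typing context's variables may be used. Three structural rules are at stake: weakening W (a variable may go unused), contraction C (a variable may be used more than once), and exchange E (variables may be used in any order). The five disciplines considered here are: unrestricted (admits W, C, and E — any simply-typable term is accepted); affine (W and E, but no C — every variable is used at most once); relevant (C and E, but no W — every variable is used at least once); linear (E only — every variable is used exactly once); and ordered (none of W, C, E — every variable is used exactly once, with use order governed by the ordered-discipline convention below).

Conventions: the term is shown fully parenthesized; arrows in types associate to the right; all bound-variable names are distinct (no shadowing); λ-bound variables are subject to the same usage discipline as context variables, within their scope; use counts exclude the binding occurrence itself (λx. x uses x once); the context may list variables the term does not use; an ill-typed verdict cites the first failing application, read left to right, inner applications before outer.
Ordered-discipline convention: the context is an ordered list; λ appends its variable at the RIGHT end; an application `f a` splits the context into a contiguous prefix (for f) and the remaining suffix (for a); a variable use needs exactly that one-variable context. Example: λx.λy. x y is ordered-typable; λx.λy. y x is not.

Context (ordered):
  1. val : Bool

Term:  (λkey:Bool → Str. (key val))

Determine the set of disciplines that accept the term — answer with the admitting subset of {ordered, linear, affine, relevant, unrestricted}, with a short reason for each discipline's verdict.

admitted by: linear, affine, relevant, unrestricted
use counts: val: 1; key (λ-bound): 1
use order (left to right): key, val
typing: the term checks, with type (Bool → Str) → Str
ordered ✗ (no contiguous prefix/suffix split fits key, val)
linear ✓ (single use per variable (val, key))
affine ✓ (at most one use each (val, key))
relevant ✓ (val, key: all used, weakening unneeded)
unrestricted ✓ (simply typable at (Bool → Str) → Str; W, C, E all held)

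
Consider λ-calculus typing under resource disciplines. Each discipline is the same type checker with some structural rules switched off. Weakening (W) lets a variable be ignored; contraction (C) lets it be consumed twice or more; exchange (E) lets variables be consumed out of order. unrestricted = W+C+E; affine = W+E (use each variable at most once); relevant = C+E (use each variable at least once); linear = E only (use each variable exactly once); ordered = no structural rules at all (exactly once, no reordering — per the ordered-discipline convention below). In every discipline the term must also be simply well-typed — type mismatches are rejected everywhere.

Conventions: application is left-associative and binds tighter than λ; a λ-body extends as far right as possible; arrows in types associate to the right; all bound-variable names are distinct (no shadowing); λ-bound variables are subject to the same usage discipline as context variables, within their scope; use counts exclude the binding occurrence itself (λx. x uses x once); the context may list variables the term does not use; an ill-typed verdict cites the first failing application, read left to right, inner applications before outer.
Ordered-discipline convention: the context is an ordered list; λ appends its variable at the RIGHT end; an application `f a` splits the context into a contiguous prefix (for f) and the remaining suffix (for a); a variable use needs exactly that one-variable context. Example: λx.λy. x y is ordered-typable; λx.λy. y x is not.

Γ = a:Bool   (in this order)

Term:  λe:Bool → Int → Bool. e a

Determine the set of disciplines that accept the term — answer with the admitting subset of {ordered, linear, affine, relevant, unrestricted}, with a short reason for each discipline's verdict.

accepted by: linear, affine, relevant, unrestricted
counts: a=1, e [bound]=1
uses in reading order: e, a
typing: ✓ — (Bool → Int → Bool) → Int → Bool
ordered: ✗, no contiguous prefix/suffix split fits e, a
linear: ✓, a, e: one use apiece
affine: ✓, no duplicate uses among a, e
relevant: ✓, none of a, e goes unused
unrestricted: ✓, type-checks ((Bool → Int → Bool) → Int → Bool) and nothing is barred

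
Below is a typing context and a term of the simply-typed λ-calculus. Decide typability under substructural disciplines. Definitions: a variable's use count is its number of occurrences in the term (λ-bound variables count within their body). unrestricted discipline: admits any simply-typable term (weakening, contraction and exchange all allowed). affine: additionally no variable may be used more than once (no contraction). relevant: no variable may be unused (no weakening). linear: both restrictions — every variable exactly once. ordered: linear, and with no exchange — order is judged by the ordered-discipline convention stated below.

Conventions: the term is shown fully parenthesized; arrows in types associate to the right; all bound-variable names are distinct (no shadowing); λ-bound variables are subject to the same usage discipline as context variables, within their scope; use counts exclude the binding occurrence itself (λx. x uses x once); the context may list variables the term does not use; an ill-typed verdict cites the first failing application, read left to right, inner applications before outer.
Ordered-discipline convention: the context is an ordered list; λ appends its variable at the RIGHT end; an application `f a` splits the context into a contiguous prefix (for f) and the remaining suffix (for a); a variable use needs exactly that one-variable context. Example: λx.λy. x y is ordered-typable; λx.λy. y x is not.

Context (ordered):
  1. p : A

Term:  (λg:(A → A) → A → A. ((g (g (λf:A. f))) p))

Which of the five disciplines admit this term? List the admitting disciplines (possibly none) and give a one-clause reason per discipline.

admitted by: relevant, unrestricted
counts: p ×1, g (λ-bound) ×2, f (λ-bound) ×1
order of uses: g, g, f, p
typing: ✓ — ((A → A) → A → A) → A
ordered: ✗ — needs contraction — g ×2
linear: ✗ — needs contraction — g ×2
affine: ✗ — needs contraction — g ×2
relevant: ✓ — at least one use each (p, g, f)
unrestricted: ✓ — type-checks (((A → A) → A → A) → A) and nothing is barred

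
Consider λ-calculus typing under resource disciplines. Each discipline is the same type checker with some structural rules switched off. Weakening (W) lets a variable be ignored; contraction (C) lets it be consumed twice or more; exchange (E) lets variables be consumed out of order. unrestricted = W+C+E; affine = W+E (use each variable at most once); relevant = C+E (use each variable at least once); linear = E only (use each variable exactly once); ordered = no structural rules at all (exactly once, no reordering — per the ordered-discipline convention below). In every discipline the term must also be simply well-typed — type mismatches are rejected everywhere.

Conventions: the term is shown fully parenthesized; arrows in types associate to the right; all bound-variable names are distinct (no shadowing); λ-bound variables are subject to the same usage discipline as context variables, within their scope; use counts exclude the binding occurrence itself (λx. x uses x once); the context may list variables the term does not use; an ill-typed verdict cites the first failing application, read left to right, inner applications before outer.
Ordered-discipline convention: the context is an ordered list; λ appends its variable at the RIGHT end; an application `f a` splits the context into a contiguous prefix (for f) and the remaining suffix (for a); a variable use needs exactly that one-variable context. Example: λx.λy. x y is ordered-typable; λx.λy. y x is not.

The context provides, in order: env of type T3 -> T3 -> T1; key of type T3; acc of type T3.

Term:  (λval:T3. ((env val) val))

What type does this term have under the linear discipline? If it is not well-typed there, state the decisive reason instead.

not well-typed under linear — uses contraction: val ×2; unused: key, acc — weakening required
variable uses: env: 1, key: 0, acc: 0, val (bound): 2
use order (left to right): env, val, val
typing: ✓ — T3 -> T1
all disciplines: ordered ✗; linear ✗; affine ✗; relevant ✗; unrestricted ✓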